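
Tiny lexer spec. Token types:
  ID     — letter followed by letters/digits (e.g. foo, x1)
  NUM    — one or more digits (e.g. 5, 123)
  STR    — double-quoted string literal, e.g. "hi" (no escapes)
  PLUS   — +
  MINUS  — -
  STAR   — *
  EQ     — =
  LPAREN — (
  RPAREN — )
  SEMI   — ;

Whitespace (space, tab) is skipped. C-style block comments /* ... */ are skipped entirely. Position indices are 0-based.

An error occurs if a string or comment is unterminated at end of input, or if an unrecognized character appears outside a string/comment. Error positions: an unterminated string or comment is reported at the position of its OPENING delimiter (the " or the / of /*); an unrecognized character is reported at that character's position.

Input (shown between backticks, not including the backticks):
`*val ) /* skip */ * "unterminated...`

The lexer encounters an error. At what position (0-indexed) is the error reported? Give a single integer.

pos=0: emit STAR '*'
pos=1: emit ID 'val' (now at pos=4)
pos=5: emit RPAREN ')'
pos=7: enter COMMENT mode (saw '/*')
exit COMMENT mode (now at pos=17)
pos=18: emit STAR '*'
pos=20: enter STRING mode
pos=20: ERROR — unterminated string

Answer: 20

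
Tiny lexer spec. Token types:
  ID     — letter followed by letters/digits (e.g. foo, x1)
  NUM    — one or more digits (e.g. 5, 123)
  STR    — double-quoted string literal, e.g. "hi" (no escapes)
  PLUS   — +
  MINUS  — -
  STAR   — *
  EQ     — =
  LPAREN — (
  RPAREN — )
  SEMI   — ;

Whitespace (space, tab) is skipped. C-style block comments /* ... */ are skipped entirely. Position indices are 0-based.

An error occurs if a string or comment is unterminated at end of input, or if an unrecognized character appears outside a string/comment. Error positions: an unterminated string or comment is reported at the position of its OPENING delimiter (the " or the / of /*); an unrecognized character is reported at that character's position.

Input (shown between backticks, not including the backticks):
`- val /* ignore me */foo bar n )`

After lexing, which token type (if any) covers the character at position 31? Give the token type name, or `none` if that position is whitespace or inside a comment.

pos=0: emit MINUS '-'
pos=2: emit ID 'val' (now at pos=5)
pos=6: enter COMMENT mode (saw '/*')
exit COMMENT mode (now at pos=21)
pos=21: emit ID 'foo' (now at pos=24)
pos=25: emit ID 'bar' (now at pos=28)
pos=29: emit ID 'n' (now at pos=30)
pos=31: emit RPAREN ')'
DONE. 6 tokens: [MINUS, ID, ID, ID, ID, RPAREN]
Position 31: char is ')' -> RPAREN

Answer: RPAREN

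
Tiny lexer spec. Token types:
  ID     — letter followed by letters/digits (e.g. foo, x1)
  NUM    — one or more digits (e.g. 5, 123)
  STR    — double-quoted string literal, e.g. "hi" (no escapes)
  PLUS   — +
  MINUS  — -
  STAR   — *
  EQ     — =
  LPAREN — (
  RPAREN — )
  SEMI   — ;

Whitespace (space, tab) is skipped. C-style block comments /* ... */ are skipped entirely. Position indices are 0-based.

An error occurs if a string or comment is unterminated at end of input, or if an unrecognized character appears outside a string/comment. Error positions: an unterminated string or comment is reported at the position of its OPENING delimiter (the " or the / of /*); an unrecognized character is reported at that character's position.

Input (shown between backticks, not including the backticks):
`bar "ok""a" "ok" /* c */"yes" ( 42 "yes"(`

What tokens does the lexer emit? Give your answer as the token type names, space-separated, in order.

Answer: ID STR STR STR STR LPAREN NUM STR LPAREN

Derivation:
pos=0: emit ID 'bar' (now at pos=3)
pos=4: enter STRING mode
pos=4: emit STR "ok" (now at pos=8)
pos=8: enter STRING mode
pos=8: emit STR "a" (now at pos=11)
pos=12: enter STRING mode
pos=12: emit STR "ok" (now at pos=16)
pos=17: enter COMMENT mode (saw '/*')
exit COMMENT mode (now at pos=24)
pos=24: enter STRING mode
pos=24: emit STR "yes" (now at pos=29)
pos=30: emit LPAREN '('
pos=32: emit NUM '42' (now at pos=34)
pos=35: enter STRING mode
pos=35: emit STR "yes" (now at pos=40)
pos=40: emit LPAREN '('
DONE. 9 tokens: [ID, STR, STR, STR, STR, LPAREN, NUM, STR, LPAREN]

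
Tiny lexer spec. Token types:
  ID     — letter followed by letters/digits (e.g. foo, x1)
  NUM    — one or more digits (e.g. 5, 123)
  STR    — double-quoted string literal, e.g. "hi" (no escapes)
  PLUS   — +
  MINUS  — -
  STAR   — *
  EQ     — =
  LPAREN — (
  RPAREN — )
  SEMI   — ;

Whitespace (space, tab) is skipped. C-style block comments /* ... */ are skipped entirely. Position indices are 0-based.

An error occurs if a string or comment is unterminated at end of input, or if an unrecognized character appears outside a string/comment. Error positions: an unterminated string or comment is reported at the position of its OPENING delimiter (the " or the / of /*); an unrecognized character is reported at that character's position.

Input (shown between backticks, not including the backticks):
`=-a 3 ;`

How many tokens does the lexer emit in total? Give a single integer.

Answer: 5

Derivation:
pos=0: emit EQ '='
pos=1: emit MINUS '-'
pos=2: emit ID 'a' (now at pos=3)
pos=4: emit NUM '3' (now at pos=5)
pos=6: emit SEMI ';'
DONE. 5 tokens: [EQ, MINUS, ID, NUM, SEMI]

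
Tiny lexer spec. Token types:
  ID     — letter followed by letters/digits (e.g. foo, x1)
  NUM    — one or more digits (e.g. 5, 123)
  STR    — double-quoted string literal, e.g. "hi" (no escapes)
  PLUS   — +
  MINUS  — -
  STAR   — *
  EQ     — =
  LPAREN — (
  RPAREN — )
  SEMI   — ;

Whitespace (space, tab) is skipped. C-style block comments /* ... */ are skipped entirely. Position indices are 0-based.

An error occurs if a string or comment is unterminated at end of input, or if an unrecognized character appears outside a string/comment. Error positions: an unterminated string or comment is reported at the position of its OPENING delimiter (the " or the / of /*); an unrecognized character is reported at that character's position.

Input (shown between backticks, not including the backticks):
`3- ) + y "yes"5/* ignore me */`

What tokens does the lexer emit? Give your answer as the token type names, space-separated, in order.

Answer: NUM MINUS RPAREN PLUS ID STR NUM

Derivation:
pos=0: emit NUM '3' (now at pos=1)
pos=1: emit MINUS '-'
pos=3: emit RPAREN ')'
pos=5: emit PLUS '+'
pos=7: emit ID 'y' (now at pos=8)
pos=9: enter STRING mode
pos=9: emit STR "yes" (now at pos=14)
pos=14: emit NUM '5' (now at pos=15)
pos=15: enter COMMENT mode (saw '/*')
exit COMMENT mode (now at pos=30)
DONE. 7 tokens: [NUM, MINUS, RPAREN, PLUS, ID, STR, NUM]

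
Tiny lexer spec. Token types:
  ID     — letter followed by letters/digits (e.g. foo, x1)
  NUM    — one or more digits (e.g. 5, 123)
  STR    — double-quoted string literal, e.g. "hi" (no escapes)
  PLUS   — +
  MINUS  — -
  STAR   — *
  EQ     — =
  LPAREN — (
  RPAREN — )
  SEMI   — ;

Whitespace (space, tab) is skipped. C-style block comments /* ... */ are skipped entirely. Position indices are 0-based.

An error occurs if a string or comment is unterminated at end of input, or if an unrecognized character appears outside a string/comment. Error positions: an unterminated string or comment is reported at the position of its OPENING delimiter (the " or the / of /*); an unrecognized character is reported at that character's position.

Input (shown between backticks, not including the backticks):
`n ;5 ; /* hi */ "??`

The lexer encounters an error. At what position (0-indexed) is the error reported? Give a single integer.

Answer: 16

Derivation:
pos=0: emit ID 'n' (now at pos=1)
pos=2: emit SEMI ';'
pos=3: emit NUM '5' (now at pos=4)
pos=5: emit SEMI ';'
pos=7: enter COMMENT mode (saw '/*')
exit COMMENT mode (now at pos=15)
pos=16: enter STRING mode
pos=16: ERROR — unterminated string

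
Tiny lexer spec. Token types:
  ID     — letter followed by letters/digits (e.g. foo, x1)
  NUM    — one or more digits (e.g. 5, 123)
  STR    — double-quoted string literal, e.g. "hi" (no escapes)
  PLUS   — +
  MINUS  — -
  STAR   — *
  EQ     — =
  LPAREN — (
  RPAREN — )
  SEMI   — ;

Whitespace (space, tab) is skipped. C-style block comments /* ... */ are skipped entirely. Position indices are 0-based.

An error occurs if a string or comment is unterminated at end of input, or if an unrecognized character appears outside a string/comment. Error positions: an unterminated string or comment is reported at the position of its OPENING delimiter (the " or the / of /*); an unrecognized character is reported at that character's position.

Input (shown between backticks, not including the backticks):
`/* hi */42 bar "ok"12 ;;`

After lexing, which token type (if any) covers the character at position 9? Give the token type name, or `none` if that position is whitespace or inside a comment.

Answer: NUM

Derivation:
pos=0: enter COMMENT mode (saw '/*')
exit COMMENT mode (now at pos=8)
pos=8: emit NUM '42' (now at pos=10)
pos=11: emit ID 'bar' (now at pos=14)
pos=15: enter STRING mode
pos=15: emit STR "ok" (now at pos=19)
pos=19: emit NUM '12' (now at pos=21)
pos=22: emit SEMI ';'
pos=23: emit SEMI ';'
DONE. 6 tokens: [NUM, ID, STR, NUM, SEMI, SEMI]
Position 9: char is '2' -> NUM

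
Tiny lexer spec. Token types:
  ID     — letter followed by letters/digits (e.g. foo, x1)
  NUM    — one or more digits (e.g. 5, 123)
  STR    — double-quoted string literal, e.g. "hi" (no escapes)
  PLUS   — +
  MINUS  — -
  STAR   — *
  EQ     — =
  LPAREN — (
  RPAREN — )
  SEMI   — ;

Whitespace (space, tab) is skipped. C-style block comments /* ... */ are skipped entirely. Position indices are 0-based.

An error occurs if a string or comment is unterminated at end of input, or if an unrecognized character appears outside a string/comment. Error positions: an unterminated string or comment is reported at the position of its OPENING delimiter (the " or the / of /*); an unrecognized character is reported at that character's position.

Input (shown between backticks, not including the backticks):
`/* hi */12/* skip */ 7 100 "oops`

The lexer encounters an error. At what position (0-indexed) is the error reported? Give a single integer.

Answer: 27

Derivation:
pos=0: enter COMMENT mode (saw '/*')
exit COMMENT mode (now at pos=8)
pos=8: emit NUM '12' (now at pos=10)
pos=10: enter COMMENT mode (saw '/*')
exit COMMENT mode (now at pos=20)
pos=21: emit NUM '7' (now at pos=22)
pos=23: emit NUM '100' (now at pos=26)
pos=27: enter STRING mode
pos=27: ERROR — unterminated string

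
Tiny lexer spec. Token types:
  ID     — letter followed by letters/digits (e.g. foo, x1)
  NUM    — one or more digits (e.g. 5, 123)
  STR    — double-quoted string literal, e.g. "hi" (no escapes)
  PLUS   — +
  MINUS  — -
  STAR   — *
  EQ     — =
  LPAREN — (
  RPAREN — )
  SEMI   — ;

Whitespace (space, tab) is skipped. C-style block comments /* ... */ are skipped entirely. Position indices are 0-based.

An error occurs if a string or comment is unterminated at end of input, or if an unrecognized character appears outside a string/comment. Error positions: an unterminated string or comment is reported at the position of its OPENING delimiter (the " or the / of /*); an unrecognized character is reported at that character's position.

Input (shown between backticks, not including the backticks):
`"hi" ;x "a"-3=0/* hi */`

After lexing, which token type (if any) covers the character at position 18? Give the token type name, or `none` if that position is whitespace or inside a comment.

Answer: none

Derivation:
pos=0: enter STRING mode
pos=0: emit STR "hi" (now at pos=4)
pos=5: emit SEMI ';'
pos=6: emit ID 'x' (now at pos=7)
pos=8: enter STRING mode
pos=8: emit STR "a" (now at pos=11)
pos=11: emit MINUS '-'
pos=12: emit NUM '3' (now at pos=13)
pos=13: emit EQ '='
pos=14: emit NUM '0' (now at pos=15)
pos=15: enter COMMENT mode (saw '/*')
exit COMMENT mode (now at pos=23)
DONE. 8 tokens: [STR, SEMI, ID, STR, MINUS, NUM, EQ, NUM]
Position 18: char is 'h' -> none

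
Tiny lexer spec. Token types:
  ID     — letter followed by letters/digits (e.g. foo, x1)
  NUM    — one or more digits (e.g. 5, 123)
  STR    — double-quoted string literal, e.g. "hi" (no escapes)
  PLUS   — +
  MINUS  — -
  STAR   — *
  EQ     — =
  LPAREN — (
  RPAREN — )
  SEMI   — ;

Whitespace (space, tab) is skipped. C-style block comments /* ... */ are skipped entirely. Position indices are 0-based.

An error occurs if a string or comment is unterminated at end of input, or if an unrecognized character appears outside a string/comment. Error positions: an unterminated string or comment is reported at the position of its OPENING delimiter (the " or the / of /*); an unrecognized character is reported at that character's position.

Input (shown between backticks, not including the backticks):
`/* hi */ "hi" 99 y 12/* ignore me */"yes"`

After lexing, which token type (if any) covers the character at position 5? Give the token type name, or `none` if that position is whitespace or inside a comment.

pos=0: enter COMMENT mode (saw '/*')
exit COMMENT mode (now at pos=8)
pos=9: enter STRING mode
pos=9: emit STR "hi" (now at pos=13)
pos=14: emit NUM '99' (now at pos=16)
pos=17: emit ID 'y' (now at pos=18)
pos=19: emit NUM '12' (now at pos=21)
pos=21: enter COMMENT mode (saw '/*')
exit COMMENT mode (now at pos=36)
pos=36: enter STRING mode
pos=36: emit STR "yes" (now at pos=41)
DONE. 5 tokens: [STR, NUM, ID, NUM, STR]
Position 5: char is ' ' -> none

Answer: none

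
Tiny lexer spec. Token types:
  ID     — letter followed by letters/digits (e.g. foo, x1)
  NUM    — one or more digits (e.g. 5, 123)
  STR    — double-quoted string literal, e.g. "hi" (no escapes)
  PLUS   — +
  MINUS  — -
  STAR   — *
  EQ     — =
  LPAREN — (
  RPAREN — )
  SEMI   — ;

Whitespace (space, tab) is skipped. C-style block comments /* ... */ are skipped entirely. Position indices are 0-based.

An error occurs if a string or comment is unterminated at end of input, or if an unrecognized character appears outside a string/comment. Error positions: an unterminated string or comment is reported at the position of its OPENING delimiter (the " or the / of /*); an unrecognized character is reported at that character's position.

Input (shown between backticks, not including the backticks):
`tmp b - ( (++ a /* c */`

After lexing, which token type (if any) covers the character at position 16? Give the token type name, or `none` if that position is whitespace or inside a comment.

pos=0: emit ID 'tmp' (now at pos=3)
pos=4: emit ID 'b' (now at pos=5)
pos=6: emit MINUS '-'
pos=8: emit LPAREN '('
pos=10: emit LPAREN '('
pos=11: emit PLUS '+'
pos=12: emit PLUS '+'
pos=14: emit ID 'a' (now at pos=15)
pos=16: enter COMMENT mode (saw '/*')
exit COMMENT mode (now at pos=23)
DONE. 8 tokens: [ID, ID, MINUS, LPAREN, LPAREN, PLUS, PLUS, ID]
Position 16: char is '/' -> none

Answer: none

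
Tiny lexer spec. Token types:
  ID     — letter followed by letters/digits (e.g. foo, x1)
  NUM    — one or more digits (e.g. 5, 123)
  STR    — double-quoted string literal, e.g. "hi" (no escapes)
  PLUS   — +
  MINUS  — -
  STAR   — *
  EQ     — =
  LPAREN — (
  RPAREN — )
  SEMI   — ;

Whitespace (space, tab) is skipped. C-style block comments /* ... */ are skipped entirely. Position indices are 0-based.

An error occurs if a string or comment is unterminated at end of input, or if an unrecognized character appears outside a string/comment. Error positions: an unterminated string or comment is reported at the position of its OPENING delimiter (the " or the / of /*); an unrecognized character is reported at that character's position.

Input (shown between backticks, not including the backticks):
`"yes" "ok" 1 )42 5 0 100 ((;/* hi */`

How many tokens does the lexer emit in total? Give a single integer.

Answer: 11

Derivation:
pos=0: enter STRING mode
pos=0: emit STR "yes" (now at pos=5)
pos=6: enter STRING mode
pos=6: emit STR "ok" (now at pos=10)
pos=11: emit NUM '1' (now at pos=12)
pos=13: emit RPAREN ')'
pos=14: emit NUM '42' (now at pos=16)
pos=17: emit NUM '5' (now at pos=18)
pos=19: emit NUM '0' (now at pos=20)
pos=21: emit NUM '100' (now at pos=24)
pos=25: emit LPAREN '('
pos=26: emit LPAREN '('
pos=27: emit SEMI ';'
pos=28: enter COMMENT mode (saw '/*')
exit COMMENT mode (now at pos=36)
DONE. 11 tokens: [STR, STR, NUM, RPAREN, NUM, NUM, NUM, NUM, LPAREN, LPAREN, SEMI]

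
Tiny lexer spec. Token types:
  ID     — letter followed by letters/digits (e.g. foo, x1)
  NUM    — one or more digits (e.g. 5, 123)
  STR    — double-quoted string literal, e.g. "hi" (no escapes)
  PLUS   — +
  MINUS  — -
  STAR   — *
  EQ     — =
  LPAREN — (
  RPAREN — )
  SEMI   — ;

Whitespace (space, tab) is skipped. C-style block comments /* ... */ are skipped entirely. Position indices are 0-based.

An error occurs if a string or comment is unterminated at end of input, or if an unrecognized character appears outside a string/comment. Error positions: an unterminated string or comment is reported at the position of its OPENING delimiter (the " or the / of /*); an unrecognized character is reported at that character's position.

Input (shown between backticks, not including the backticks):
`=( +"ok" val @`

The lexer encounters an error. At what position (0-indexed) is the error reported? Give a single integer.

Answer: 13

Derivation:
pos=0: emit EQ '='
pos=1: emit LPAREN '('
pos=3: emit PLUS '+'
pos=4: enter STRING mode
pos=4: emit STR "ok" (now at pos=8)
pos=9: emit ID 'val' (now at pos=12)
pos=13: ERROR — unrecognized char '@'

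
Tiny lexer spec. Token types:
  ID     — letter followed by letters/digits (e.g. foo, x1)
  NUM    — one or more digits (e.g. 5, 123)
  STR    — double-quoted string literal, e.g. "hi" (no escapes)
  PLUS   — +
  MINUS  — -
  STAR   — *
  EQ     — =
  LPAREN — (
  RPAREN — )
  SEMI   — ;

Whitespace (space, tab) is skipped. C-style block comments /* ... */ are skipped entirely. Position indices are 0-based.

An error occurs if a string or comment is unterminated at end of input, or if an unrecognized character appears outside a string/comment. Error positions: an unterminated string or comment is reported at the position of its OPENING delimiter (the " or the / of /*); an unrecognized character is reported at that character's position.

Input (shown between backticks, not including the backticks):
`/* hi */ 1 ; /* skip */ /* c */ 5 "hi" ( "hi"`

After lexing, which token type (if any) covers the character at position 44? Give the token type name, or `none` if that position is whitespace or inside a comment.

Answer: STR

Derivation:
pos=0: enter COMMENT mode (saw '/*')
exit COMMENT mode (now at pos=8)
pos=9: emit NUM '1' (now at pos=10)
pos=11: emit SEMI ';'
pos=13: enter COMMENT mode (saw '/*')
exit COMMENT mode (now at pos=23)
pos=24: enter COMMENT mode (saw '/*')
exit COMMENT mode (now at pos=31)
pos=32: emit NUM '5' (now at pos=33)
pos=34: enter STRING mode
pos=34: emit STR "hi" (now at pos=38)
pos=39: emit LPAREN '('
pos=41: enter STRING mode
pos=41: emit STR "hi" (now at pos=45)
DONE. 6 tokens: [NUM, SEMI, NUM, STR, LPAREN, STR]
Position 44: char is '"' -> STR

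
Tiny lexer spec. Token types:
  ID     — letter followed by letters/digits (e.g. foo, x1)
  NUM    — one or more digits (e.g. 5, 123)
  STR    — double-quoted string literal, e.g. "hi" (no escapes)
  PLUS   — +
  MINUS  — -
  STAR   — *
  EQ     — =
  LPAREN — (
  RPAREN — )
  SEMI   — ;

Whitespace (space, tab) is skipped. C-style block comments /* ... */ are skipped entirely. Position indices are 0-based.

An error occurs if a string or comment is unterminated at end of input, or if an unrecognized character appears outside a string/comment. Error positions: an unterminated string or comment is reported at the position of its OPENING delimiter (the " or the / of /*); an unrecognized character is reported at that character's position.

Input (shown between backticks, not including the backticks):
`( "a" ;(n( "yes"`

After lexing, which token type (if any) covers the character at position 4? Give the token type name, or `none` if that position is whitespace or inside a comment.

Answer: STR

Derivation:
pos=0: emit LPAREN '('
pos=2: enter STRING mode
pos=2: emit STR "a" (now at pos=5)
pos=6: emit SEMI ';'
pos=7: emit LPAREN '('
pos=8: emit ID 'n' (now at pos=9)
pos=9: emit LPAREN '('
pos=11: enter STRING mode
pos=11: emit STR "yes" (now at pos=16)
DONE. 7 tokens: [LPAREN, STR, SEMI, LPAREN, ID, LPAREN, STR]
Position 4: char is '"' -> STR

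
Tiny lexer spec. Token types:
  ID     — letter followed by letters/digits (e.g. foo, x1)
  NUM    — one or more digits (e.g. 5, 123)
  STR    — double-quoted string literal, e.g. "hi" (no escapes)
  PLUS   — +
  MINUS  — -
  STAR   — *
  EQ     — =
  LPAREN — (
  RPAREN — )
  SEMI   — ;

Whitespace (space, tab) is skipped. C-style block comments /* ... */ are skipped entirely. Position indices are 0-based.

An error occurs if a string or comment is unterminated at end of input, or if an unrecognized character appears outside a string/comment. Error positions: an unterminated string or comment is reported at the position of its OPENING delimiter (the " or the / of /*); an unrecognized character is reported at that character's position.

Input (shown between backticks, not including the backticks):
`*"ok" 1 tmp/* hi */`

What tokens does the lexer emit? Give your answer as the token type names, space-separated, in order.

Answer: STAR STR NUM ID

Derivation:
pos=0: emit STAR '*'
pos=1: enter STRING mode
pos=1: emit STR "ok" (now at pos=5)
pos=6: emit NUM '1' (now at pos=7)
pos=8: emit ID 'tmp' (now at pos=11)
pos=11: enter COMMENT mode (saw '/*')
exit COMMENT mode (now at pos=19)
DONE. 4 tokens: [STAR, STR, NUM, ID]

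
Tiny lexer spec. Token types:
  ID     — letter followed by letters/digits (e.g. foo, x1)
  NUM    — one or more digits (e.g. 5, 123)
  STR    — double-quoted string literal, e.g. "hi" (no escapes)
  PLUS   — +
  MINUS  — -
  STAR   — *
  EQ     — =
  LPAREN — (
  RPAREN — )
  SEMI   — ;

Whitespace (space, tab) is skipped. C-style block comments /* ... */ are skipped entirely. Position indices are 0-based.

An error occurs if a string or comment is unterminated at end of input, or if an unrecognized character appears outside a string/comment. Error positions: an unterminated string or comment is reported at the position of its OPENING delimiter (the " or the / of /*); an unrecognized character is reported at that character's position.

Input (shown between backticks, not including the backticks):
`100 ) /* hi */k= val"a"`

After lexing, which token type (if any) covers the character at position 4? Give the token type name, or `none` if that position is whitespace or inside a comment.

Answer: RPAREN

Derivation:
pos=0: emit NUM '100' (now at pos=3)
pos=4: emit RPAREN ')'
pos=6: enter COMMENT mode (saw '/*')
exit COMMENT mode (now at pos=14)
pos=14: emit ID 'k' (now at pos=15)
pos=15: emit EQ '='
pos=17: emit ID 'val' (now at pos=20)
pos=20: enter STRING mode
pos=20: emit STR "a" (now at pos=23)
DONE. 6 tokens: [NUM, RPAREN, ID, EQ, ID, STR]
Position 4: char is ')' -> RPAREN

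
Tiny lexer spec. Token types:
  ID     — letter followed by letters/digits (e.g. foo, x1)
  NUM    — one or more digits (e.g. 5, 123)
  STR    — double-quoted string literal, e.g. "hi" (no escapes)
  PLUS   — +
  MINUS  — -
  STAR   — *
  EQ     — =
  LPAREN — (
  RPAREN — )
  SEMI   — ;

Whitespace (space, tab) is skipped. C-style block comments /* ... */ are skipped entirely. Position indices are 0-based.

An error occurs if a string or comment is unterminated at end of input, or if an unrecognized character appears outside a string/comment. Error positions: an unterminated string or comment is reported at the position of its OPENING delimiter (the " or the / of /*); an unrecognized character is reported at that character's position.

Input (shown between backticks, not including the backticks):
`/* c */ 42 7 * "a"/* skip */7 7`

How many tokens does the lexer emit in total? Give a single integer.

Answer: 6

Derivation:
pos=0: enter COMMENT mode (saw '/*')
exit COMMENT mode (now at pos=7)
pos=8: emit NUM '42' (now at pos=10)
pos=11: emit NUM '7' (now at pos=12)
pos=13: emit STAR '*'
pos=15: enter STRING mode
pos=15: emit STR "a" (now at pos=18)
pos=18: enter COMMENT mode (saw '/*')
exit COMMENT mode (now at pos=28)
pos=28: emit NUM '7' (now at pos=29)
pos=30: emit NUM '7' (now at pos=31)
DONE. 6 tokens: [NUM, NUM, STAR, STR, NUM, NUM]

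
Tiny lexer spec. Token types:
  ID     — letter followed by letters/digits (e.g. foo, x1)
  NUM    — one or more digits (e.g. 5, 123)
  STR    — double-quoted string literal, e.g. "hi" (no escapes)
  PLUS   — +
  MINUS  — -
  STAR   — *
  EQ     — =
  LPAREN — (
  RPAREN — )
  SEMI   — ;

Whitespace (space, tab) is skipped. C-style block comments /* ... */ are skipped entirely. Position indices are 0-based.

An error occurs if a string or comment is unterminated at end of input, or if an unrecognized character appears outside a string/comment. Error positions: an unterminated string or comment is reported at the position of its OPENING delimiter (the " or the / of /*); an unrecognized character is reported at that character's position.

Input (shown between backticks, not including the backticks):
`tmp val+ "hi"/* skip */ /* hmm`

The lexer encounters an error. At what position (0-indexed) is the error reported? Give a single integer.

Answer: 24

Derivation:
pos=0: emit ID 'tmp' (now at pos=3)
pos=4: emit ID 'val' (now at pos=7)
pos=7: emit PLUS '+'
pos=9: enter STRING mode
pos=9: emit STR "hi" (now at pos=13)
pos=13: enter COMMENT mode (saw '/*')
exit COMMENT mode (now at pos=23)
pos=24: enter COMMENT mode (saw '/*')
pos=24: ERROR — unterminated comment (reached EOF)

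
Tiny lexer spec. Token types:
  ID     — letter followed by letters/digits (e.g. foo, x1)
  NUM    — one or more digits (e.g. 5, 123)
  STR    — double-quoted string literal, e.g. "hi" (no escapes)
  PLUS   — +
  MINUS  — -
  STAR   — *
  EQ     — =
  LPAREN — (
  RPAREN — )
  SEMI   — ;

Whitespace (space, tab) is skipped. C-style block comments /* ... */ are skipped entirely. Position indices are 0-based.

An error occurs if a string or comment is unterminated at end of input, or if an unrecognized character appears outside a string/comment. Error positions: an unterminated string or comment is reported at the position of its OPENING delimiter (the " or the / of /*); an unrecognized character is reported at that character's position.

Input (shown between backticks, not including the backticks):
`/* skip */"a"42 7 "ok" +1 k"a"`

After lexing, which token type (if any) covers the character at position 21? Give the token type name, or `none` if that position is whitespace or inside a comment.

Answer: STR

Derivation:
pos=0: enter COMMENT mode (saw '/*')
exit COMMENT mode (now at pos=10)
pos=10: enter STRING mode
pos=10: emit STR "a" (now at pos=13)
pos=13: emit NUM '42' (now at pos=15)
pos=16: emit NUM '7' (now at pos=17)
pos=18: enter STRING mode
pos=18: emit STR "ok" (now at pos=22)
pos=23: emit PLUS '+'
pos=24: emit NUM '1' (now at pos=25)
pos=26: emit ID 'k' (now at pos=27)
pos=27: enter STRING mode
pos=27: emit STR "a" (now at pos=30)
DONE. 8 tokens: [STR, NUM, NUM, STR, PLUS, NUM, ID, STR]
Position 21: char is '"' -> STR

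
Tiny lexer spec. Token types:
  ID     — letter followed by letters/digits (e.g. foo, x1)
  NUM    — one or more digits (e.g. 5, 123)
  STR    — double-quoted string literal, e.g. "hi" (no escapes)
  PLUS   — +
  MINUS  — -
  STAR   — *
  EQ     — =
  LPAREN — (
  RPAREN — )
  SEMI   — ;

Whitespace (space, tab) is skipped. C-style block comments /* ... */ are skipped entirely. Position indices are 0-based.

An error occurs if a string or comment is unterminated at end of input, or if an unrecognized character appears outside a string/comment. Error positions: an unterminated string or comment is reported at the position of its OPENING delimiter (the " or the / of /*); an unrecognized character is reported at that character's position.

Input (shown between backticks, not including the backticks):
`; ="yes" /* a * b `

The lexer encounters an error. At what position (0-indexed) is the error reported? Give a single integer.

pos=0: emit SEMI ';'
pos=2: emit EQ '='
pos=3: enter STRING mode
pos=3: emit STR "yes" (now at pos=8)
pos=9: enter COMMENT mode (saw '/*')
pos=9: ERROR — unterminated comment (reached EOF)

Answer: 9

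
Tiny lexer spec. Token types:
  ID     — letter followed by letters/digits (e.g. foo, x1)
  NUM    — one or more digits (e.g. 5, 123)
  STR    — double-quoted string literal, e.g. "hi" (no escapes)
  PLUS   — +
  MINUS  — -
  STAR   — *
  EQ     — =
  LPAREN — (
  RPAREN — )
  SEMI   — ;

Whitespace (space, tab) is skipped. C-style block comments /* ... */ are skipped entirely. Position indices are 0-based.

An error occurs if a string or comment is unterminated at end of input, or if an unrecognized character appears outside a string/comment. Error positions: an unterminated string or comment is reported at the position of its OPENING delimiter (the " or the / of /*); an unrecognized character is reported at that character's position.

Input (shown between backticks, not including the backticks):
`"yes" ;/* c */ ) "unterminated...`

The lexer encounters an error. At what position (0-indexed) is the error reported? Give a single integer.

Answer: 17

Derivation:
pos=0: enter STRING mode
pos=0: emit STR "yes" (now at pos=5)
pos=6: emit SEMI ';'
pos=7: enter COMMENT mode (saw '/*')
exit COMMENT mode (now at pos=14)
pos=15: emit RPAREN ')'
pos=17: enter STRING mode
pos=17: ERROR — unterminated string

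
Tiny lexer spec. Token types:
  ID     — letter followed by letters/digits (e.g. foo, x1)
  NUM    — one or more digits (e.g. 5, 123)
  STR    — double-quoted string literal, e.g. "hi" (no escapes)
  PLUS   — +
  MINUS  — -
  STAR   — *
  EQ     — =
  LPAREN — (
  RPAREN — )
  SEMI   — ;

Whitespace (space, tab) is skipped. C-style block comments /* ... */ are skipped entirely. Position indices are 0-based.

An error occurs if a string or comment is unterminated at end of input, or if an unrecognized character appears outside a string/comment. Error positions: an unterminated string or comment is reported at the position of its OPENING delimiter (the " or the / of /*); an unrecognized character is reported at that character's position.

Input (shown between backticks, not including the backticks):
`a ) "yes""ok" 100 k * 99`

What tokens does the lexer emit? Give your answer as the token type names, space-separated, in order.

pos=0: emit ID 'a' (now at pos=1)
pos=2: emit RPAREN ')'
pos=4: enter STRING mode
pos=4: emit STR "yes" (now at pos=9)
pos=9: enter STRING mode
pos=9: emit STR "ok" (now at pos=13)
pos=14: emit NUM '100' (now at pos=17)
pos=18: emit ID 'k' (now at pos=19)
pos=20: emit STAR '*'
pos=22: emit NUM '99' (now at pos=24)
DONE. 8 tokens: [ID, RPAREN, STR, STR, NUM, ID, STAR, NUM]

Answer: ID RPAREN STR STR NUM ID STAR NUM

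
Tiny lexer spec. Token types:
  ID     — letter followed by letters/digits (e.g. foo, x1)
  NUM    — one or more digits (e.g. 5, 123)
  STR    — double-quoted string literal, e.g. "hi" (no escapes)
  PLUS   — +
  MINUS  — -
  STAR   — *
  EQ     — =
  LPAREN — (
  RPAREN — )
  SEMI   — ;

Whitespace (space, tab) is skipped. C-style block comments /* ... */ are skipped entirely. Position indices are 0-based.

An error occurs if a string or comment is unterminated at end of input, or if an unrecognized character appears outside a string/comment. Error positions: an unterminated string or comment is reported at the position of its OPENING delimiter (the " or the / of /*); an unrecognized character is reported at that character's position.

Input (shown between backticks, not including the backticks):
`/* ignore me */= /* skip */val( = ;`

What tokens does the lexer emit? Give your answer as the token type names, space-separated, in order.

Answer: EQ ID LPAREN EQ SEMI

Derivation:
pos=0: enter COMMENT mode (saw '/*')
exit COMMENT mode (now at pos=15)
pos=15: emit EQ '='
pos=17: enter COMMENT mode (saw '/*')
exit COMMENT mode (now at pos=27)
pos=27: emit ID 'val' (now at pos=30)
pos=30: emit LPAREN '('
pos=32: emit EQ '='
pos=34: emit SEMI ';'
DONE. 5 tokens: [EQ, ID, LPAREN, EQ, SEMI]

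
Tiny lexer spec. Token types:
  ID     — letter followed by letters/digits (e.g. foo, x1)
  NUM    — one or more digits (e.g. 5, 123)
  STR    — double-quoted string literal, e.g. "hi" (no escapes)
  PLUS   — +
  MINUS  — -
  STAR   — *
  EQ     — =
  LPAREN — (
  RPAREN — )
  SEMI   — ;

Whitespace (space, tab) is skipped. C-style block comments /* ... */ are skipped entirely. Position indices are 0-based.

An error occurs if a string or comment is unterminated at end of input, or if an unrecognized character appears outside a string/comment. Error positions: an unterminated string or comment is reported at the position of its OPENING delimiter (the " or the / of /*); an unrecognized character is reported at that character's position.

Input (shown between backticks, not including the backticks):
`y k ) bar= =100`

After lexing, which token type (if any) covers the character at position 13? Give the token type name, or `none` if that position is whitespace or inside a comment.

Answer: NUM

Derivation:
pos=0: emit ID 'y' (now at pos=1)
pos=2: emit ID 'k' (now at pos=3)
pos=4: emit RPAREN ')'
pos=6: emit ID 'bar' (now at pos=9)
pos=9: emit EQ '='
pos=11: emit EQ '='
pos=12: emit NUM '100' (now at pos=15)
DONE. 7 tokens: [ID, ID, RPAREN, ID, EQ, EQ, NUM]
Position 13: char is '0' -> NUM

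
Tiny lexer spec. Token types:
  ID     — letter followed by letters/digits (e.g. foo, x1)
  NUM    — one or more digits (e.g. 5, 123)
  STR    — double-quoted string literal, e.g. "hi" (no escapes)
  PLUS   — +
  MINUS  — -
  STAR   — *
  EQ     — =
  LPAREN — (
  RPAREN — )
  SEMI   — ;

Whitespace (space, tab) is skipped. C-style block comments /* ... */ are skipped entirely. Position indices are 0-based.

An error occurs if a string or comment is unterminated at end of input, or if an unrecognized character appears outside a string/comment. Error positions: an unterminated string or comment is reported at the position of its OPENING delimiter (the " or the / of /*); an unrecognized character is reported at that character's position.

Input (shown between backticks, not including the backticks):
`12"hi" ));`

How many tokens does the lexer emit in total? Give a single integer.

pos=0: emit NUM '12' (now at pos=2)
pos=2: enter STRING mode
pos=2: emit STR "hi" (now at pos=6)
pos=7: emit RPAREN ')'
pos=8: emit RPAREN ')'
pos=9: emit SEMI ';'
DONE. 5 tokens: [NUM, STR, RPAREN, RPAREN, SEMI]

Answer: 5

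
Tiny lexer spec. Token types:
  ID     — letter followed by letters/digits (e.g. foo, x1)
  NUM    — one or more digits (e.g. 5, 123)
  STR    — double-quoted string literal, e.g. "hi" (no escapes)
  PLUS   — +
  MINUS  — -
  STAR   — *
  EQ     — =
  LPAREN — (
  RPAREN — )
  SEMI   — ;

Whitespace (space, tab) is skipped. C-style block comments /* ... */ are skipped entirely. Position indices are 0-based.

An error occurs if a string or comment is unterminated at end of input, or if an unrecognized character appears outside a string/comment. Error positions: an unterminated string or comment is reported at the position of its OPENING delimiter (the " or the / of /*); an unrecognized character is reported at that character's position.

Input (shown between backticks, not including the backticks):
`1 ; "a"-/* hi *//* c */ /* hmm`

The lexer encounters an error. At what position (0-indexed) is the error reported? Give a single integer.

Answer: 24

Derivation:
pos=0: emit NUM '1' (now at pos=1)
pos=2: emit SEMI ';'
pos=4: enter STRING mode
pos=4: emit STR "a" (now at pos=7)
pos=7: emit MINUS '-'
pos=8: enter COMMENT mode (saw '/*')
exit COMMENT mode (now at pos=16)
pos=16: enter COMMENT mode (saw '/*')
exit COMMENT mode (now at pos=23)
pos=24: enter COMMENT mode (saw '/*')
pos=24: ERROR — unterminated comment (reached EOF)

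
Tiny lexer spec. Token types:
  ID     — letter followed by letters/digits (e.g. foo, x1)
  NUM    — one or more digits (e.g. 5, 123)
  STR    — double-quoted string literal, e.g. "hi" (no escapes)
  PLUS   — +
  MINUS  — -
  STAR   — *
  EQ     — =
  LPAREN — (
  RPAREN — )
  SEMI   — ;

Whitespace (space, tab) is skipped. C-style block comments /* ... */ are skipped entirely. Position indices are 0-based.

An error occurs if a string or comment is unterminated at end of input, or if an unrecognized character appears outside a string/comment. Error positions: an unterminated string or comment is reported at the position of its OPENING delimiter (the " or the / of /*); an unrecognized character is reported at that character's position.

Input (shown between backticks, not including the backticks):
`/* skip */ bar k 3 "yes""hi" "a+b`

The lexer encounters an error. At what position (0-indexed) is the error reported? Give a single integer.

pos=0: enter COMMENT mode (saw '/*')
exit COMMENT mode (now at pos=10)
pos=11: emit ID 'bar' (now at pos=14)
pos=15: emit ID 'k' (now at pos=16)
pos=17: emit NUM '3' (now at pos=18)
pos=19: enter STRING mode
pos=19: emit STR "yes" (now at pos=24)
pos=24: enter STRING mode
pos=24: emit STR "hi" (now at pos=28)
pos=29: enter STRING mode
pos=29: ERROR — unterminated string

Answer: 29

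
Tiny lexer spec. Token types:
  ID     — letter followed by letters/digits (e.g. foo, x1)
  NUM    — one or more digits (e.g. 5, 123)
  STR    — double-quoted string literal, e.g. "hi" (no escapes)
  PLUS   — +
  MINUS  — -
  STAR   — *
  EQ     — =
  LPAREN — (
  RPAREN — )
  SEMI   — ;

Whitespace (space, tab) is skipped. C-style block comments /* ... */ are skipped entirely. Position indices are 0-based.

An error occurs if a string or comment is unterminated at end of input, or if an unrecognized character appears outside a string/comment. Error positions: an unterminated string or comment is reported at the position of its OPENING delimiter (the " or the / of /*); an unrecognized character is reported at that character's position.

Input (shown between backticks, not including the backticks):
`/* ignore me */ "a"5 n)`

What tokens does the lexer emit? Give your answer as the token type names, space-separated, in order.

Answer: STR NUM ID RPAREN

Derivation:
pos=0: enter COMMENT mode (saw '/*')
exit COMMENT mode (now at pos=15)
pos=16: enter STRING mode
pos=16: emit STR "a" (now at pos=19)
pos=19: emit NUM '5' (now at pos=20)
pos=21: emit ID 'n' (now at pos=22)
pos=22: emit RPAREN ')'
DONE. 4 tokens: [STR, NUM, ID, RPAREN]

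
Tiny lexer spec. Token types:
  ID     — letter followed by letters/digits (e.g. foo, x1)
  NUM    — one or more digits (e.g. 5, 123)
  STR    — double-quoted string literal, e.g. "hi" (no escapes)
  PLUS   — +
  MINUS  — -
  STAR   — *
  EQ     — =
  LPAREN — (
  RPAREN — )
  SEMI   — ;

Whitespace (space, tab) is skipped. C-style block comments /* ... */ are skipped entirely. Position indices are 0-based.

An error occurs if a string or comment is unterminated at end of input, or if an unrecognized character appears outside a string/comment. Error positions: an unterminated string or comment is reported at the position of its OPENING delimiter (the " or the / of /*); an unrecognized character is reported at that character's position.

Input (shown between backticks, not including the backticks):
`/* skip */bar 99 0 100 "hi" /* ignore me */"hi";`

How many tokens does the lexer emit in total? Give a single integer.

Answer: 7

Derivation:
pos=0: enter COMMENT mode (saw '/*')
exit COMMENT mode (now at pos=10)
pos=10: emit ID 'bar' (now at pos=13)
pos=14: emit NUM '99' (now at pos=16)
pos=17: emit NUM '0' (now at pos=18)
pos=19: emit NUM '100' (now at pos=22)
pos=23: enter STRING mode
pos=23: emit STR "hi" (now at pos=27)
pos=28: enter COMMENT mode (saw '/*')
exit COMMENT mode (now at pos=43)
pos=43: enter STRING mode
pos=43: emit STR "hi" (now at pos=47)
pos=47: emit SEMI ';'
DONE. 7 tokens: [ID, NUM, NUM, NUM, STR, STR, SEMI]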